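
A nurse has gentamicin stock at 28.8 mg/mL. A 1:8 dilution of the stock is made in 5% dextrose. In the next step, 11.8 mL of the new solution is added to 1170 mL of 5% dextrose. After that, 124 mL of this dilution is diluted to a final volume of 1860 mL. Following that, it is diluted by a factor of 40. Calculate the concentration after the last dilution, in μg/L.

Overall dilution factor = 8 × 100.2 × 15 × 40 = 4.81 × 10⁵.
28.8 mg/mL / 4.81 × 10⁵ = 5.99 × 10⁻⁵ mg/mL = 59.9 μg/L.

59.9 μg/L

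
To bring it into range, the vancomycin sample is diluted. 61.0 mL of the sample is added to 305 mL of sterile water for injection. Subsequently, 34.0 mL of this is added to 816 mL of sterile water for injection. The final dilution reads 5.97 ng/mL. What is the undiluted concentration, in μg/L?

896 μg/L

Overall dilution factor = 6 × 25 = 150.
Original = 5.97 ng/mL × 150 = 896 ng/mL = 896 μg/L.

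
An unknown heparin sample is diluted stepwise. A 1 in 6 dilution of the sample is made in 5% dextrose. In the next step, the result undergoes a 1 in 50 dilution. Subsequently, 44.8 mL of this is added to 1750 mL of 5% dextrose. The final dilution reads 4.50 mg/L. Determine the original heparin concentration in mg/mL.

54.1 mg/mL

Overall dilution factor = 6 × 50 × 40.06 = 1.20 × 10⁴.
Original = 4.50 mg/L × 1.20 × 10⁴ = 5.41 × 10⁴ mg/L = 54.1 mg/mL.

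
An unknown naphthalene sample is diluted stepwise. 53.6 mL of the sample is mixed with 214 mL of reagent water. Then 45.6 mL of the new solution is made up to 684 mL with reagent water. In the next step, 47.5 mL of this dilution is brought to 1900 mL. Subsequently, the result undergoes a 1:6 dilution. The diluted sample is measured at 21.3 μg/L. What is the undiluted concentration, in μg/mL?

383 μg/mL

Overall dilution factor = 4.993 × 15 × 40 × 6 = 1.80 × 10⁴.
Original = 21.3 μg/L × 1.80 × 10⁴ = 3.83 × 10⁵ μg/L = 383 μg/mL.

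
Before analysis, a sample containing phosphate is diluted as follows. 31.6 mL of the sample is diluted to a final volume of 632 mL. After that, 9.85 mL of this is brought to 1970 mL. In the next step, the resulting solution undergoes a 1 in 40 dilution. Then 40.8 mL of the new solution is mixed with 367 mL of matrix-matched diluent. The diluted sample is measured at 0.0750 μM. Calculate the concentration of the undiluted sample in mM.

120 mM

Overall dilution factor = 20 × 200 × 40 × 9.995 = 1.60 × 10⁶.
Original = 0.0750 μM × 1.60 × 10⁶ = 1.20 × 10⁵ μM = 120 mM.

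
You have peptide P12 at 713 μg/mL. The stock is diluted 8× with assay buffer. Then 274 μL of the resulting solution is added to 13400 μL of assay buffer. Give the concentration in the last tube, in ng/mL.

Overall dilution factor = 8 × 49.91 = 399.
713 μg/mL / 399 = 1.79 μg/mL = 1790 ng/mL.

1790 ng/mL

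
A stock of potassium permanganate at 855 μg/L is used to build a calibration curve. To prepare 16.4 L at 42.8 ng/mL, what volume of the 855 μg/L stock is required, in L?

0.821 L

42.8 ng/mL = 42.8 μg/L.
V₁ = C₂V₂/C₁ = 42.8 × 16.4 / 855 = 0.821 L.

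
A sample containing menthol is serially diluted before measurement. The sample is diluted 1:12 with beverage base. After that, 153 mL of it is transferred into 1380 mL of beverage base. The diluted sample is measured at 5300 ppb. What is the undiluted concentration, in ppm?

Overall dilution factor = 12 × 10.02 = 120.
Original = 5300 ppb × 120 = 6.37 × 10⁵ ppb = 637 ppm.

637 ppm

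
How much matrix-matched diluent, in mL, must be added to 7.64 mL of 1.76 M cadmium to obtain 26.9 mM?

26.9 mM = 0.0269 M.
V₂ = C₁V₁/C₂ = 1.76 × 7.64 / 0.0269 = 500 mL.
Diluent to add = V₂ − V₁ = 500 − 7.64 = 492 mL.

492 mL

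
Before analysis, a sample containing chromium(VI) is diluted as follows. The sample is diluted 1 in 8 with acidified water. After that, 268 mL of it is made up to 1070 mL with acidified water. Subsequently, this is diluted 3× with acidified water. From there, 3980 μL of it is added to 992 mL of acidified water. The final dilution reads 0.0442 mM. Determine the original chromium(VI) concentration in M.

1.06 M

Overall dilution factor = 8 × 3.993 × 3 × 250.2 = 2.40 × 10⁴.
Original = 0.0442 mM × 2.40 × 10⁴ = 1060 mM = 1.06 M.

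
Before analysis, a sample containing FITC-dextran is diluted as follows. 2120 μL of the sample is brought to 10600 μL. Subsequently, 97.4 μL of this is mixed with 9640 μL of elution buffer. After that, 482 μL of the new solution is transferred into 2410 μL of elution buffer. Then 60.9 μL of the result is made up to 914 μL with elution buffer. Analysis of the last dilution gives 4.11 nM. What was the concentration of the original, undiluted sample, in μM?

185 μM

Overall dilution factor = 5 × 99.97 × 6 × 15.01 = 4.50 × 10⁴.
Original = 4.11 nM × 4.50 × 10⁴ = 1.85 × 10⁵ nM = 185 μM.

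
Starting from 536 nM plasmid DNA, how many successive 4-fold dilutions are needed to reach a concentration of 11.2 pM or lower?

8

Need 4ⁿ ≥ 4.79 × 10⁴, so n ≥ log(4.79 × 10⁴)/log(4) = 7.77.
Minimum whole steps: n = 8.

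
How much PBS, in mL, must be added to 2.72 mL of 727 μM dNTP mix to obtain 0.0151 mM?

0.0151 mM = 15.1 μM.
V₂ = C₁V₁/C₂ = 727 × 2.72 / 15.1 = 131 mL.
Diluent to add = V₂ − V₁ = 131 − 2.72 = 128 mL.

128 mL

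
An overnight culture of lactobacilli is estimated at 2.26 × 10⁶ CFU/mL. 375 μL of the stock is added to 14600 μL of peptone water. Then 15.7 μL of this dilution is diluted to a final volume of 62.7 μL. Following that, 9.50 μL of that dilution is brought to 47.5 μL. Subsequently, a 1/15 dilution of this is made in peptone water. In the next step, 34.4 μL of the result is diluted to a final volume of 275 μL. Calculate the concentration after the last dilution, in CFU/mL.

Overall dilution factor = 39.93 × 3.994 × 5 × 15 × 7.994 = 9.56 × 10⁴.
2.26 × 10⁶ CFU/mL / 9.56 × 10⁴ = 23.6 CFU/mL.

23.6 CFU/mL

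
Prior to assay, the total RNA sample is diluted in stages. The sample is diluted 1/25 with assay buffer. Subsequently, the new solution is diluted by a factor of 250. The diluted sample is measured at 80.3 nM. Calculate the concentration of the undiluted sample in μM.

Overall dilution factor = 25 × 250 = 6250.
Original = 80.3 nM × 6250 = 5.02 × 10⁵ nM = 502 μM.

502 μM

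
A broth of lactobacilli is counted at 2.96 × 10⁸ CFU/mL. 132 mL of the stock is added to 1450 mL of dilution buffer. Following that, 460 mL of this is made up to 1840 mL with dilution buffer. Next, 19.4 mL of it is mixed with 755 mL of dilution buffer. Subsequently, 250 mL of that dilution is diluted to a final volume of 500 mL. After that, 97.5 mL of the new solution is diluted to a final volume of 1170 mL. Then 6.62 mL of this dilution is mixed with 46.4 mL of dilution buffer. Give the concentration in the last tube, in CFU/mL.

805 CFU/mL

Overall dilution factor = 11.98 × 4 × 39.92 × 2 × 12 × 8.009 = 3.68 × 10⁵.
2.96 × 10⁸ CFU/mL / 3.68 × 10⁵ = 805 CFU/mL.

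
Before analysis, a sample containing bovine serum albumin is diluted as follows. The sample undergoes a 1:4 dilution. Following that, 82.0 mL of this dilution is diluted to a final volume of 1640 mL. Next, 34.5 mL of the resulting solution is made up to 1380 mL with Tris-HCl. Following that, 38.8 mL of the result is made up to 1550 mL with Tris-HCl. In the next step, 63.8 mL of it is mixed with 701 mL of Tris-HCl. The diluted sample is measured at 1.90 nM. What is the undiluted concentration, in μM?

2910 μM

Overall dilution factor = 4 × 20 × 40 × 39.95 × 11.99 = 1.53 × 10⁶.
Original = 1.90 nM × 1.53 × 10⁶ = 2.91 × 10⁶ nM = 2910 μM.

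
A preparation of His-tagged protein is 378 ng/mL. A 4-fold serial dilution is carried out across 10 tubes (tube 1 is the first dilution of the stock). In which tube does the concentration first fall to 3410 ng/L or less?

Tube n has concentration 378 ng/mL / 4ⁿ.
Need 4ⁿ ≥ 378 ng/mL / 3410 ng/L = 111, so n ≥ 3.40.
First such tube: n = 4.

tube 4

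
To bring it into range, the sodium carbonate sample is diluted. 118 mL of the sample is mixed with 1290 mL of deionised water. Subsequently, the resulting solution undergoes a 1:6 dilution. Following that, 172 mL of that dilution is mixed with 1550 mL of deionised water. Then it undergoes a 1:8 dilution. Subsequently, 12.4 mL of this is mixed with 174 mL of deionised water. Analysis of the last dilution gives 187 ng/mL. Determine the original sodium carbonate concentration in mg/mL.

16.1 mg/mL

Overall dilution factor = 11.93 × 6 × 10.01 × 8 × 15.03 = 8.62 × 10⁴.
Original = 187 ng/mL × 8.62 × 10⁴ = 1.61 × 10⁷ ng/mL = 16.1 mg/mL.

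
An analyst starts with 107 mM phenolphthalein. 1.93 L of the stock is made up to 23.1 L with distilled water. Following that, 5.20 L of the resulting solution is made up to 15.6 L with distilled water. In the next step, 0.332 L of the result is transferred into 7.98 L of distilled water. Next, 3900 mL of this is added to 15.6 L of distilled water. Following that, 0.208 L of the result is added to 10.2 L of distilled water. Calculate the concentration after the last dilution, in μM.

Overall dilution factor = 11.97 × 3 × 25.04 × 5 × 50.04 = 2.25 × 10⁵.
107 mM / 2.25 × 10⁵ = 4.76 × 10⁻⁴ mM = 0.476 μM.

0.476 μM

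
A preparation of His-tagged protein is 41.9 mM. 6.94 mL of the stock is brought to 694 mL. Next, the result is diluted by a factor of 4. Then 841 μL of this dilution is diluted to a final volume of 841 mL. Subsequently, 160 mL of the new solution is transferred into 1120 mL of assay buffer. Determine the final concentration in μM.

0.0131 μM

Overall dilution factor = 100 × 4 × 1000 × 8 = 3.20 × 10⁶.
41.9 mM / 3.20 × 10⁶ = 1.31 × 10⁻⁵ mM = 0.0131 μM.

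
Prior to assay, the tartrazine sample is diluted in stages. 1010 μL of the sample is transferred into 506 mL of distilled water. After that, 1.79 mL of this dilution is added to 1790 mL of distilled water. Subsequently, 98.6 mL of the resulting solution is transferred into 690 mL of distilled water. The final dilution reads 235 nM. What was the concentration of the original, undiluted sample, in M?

Overall dilution factor = 502.0 × 1001 × 7.998 = 4.02 × 10⁶.
Original = 235 nM × 4.02 × 10⁶ = 9.44 × 10⁸ nM = 0.944 M.

0.944 M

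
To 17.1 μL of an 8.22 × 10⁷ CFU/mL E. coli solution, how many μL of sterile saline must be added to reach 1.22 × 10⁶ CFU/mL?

V₂ = C₁V₁/C₂ = 8.22 × 10⁷ × 17.1 / 1.22 × 10⁶ = 1152 μL.
Diluent to add = V₂ − V₁ = 1152 − 17.1 = 1140 μL.

1140 μL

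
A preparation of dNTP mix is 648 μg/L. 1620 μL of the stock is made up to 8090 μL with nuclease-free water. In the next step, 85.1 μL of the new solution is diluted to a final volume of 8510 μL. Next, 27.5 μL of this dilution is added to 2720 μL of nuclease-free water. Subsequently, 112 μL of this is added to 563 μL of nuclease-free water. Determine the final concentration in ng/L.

Overall dilution factor = 4.994 × 100 × 99.91 × 6.027 = 3.01 × 10⁵.
648 μg/L / 3.01 × 10⁵ = 2.16 × 10⁻³ μg/L = 2.16 ng/L.

2.16 ng/L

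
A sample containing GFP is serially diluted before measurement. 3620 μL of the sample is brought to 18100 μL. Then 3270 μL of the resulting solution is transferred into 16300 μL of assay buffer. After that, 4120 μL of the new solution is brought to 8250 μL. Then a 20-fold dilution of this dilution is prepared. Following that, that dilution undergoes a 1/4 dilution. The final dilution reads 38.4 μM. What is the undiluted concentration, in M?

0.184 M

Overall dilution factor = 5 × 5.985 × 2.002 × 20 × 4 = 4794.
Original = 38.4 μM × 4794 = 1.84 × 10⁵ μM = 0.184 M.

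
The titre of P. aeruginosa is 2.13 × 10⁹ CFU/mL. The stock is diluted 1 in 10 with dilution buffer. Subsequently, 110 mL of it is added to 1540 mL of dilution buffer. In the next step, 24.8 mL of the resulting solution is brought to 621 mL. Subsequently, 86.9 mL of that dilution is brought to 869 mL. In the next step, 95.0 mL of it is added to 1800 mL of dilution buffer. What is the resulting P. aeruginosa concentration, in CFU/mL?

2840 CFU/mL

Overall dilution factor = 10 × 15 × 25.04 × 10 × 19.95 = 7.49 × 10⁵.
2.13 × 10⁹ CFU/mL / 7.49 × 10⁵ = 2840 CFU/mL.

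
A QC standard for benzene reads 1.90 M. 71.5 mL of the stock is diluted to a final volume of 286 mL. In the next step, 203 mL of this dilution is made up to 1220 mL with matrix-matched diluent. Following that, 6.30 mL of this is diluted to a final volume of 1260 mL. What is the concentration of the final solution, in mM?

Overall dilution factor = 4 × 6.010 × 200 = 4808.
1.90 M / 4808 = 3.95 × 10⁻⁴ M = 0.395 mM.

0.395 mM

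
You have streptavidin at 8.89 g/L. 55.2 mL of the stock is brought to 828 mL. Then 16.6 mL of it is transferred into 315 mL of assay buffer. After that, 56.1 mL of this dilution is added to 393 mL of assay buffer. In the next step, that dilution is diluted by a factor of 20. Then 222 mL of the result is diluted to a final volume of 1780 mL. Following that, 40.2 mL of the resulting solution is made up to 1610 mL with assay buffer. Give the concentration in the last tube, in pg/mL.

Overall dilution factor = 15 × 19.98 × 8.005 × 20 × 8.018 × 40.05 = 1.54 × 10⁷.
8.89 g/L / 1.54 × 10⁷ = 5.77 × 10⁻⁷ g/L = 577 pg/mL.

577 pg/mL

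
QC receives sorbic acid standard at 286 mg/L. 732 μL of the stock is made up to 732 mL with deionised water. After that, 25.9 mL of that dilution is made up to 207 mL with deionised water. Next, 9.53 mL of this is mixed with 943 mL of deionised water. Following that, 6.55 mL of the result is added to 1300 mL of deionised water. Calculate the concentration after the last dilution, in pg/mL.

Overall dilution factor = 1000 × 7.992 × 99.95 × 199.5 = 1.59 × 10⁸.
286 mg/L / 1.59 × 10⁸ = 1.79 × 10⁻⁶ mg/L = 1.79 pg/mL.

1.79 pg/mL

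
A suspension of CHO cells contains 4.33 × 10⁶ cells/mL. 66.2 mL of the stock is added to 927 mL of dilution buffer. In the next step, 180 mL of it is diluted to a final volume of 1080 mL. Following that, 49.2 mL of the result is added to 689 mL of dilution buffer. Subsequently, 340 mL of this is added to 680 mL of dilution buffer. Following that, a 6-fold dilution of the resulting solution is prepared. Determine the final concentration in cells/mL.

178 cells/mL

Overall dilution factor = 15.00 × 6 × 15.00 × 3 × 6 = 2.43 × 10⁴.
4.33 × 10⁶ cells/mL / 2.43 × 10⁴ = 178 cells/mL.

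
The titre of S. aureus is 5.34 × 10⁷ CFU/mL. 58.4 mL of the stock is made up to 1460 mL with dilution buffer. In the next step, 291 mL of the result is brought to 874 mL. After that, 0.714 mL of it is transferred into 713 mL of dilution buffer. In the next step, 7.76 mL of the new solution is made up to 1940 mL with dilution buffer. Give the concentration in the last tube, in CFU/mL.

Overall dilution factor = 25 × 3.003 × 999.6 × 250 = 1.88 × 10⁷.
5.34 × 10⁷ CFU/mL / 1.88 × 10⁷ = 2.85 CFU/mL.

2.85 CFU/mL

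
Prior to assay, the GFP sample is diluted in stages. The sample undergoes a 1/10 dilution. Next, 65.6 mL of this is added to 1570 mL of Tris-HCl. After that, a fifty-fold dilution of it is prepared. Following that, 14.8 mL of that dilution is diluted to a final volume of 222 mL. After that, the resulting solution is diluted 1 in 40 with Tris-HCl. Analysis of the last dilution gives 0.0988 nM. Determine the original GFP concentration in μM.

Overall dilution factor = 10 × 24.93 × 50 × 15 × 40 = 7.48 × 10⁶.
Original = 0.0988 nM × 7.48 × 10⁶ = 7.39 × 10⁵ nM = 739 μM.

739 μM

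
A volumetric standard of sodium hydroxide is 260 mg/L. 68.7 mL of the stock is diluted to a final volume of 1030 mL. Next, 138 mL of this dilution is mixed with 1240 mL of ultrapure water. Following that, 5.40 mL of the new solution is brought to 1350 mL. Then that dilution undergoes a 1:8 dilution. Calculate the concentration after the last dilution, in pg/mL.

868 pg/mL

Overall dilution factor = 14.99 × 9.986 × 250 × 8 = 2.99 × 10⁵.
260 mg/L / 2.99 × 10⁵ = 8.68 × 10⁻⁴ mg/L = 868 pg/mL.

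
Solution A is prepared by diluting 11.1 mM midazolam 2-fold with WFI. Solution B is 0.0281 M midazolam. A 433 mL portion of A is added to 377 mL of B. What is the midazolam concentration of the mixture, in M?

0.0160 M

C_A = 11.1 mM / 2 = 5.55 mM.
C_B = 0.0281 M = 28.1 mM.
C_mix = (C_A·V_A + C_B·V_B)/(V_A + V_B) = (5.55×433 + 28.1×377) / 810.0 = 16.0 mM = 0.0160 M.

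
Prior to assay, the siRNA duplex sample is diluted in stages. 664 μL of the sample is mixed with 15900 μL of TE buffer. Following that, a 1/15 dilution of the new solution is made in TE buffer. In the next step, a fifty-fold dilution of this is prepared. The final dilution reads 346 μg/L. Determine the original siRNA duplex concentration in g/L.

Overall dilution factor = 24.95 × 15 × 50 = 1.87 × 10⁴.
Original = 346 μg/L × 1.87 × 10⁴ = 6.47 × 10⁶ μg/L = 6.47 g/L.

6.47 g/L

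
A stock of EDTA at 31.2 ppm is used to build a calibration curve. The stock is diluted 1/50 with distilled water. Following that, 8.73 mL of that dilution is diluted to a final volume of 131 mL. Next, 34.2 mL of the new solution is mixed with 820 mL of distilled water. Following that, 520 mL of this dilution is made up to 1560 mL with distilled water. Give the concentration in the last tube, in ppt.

555 ppt

Overall dilution factor = 50 × 15.01 × 24.98 × 3 = 5.62 × 10⁴.
31.2 ppm / 5.62 × 10⁴ = 5.55 × 10⁻⁴ ppm = 555 ppt.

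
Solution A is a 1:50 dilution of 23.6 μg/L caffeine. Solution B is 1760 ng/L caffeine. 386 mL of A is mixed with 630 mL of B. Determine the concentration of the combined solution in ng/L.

C_A = 23.6 μg/L / 50 = 0.472 μg/L.
C_B = 1760 ng/L = 1.76 μg/L.
C_mix = (C_A·V_A + C_B·V_B)/(V_A + V_B) = (0.472×386 + 1.76×630) / 1016 = 1.27 μg/L = 1270 ng/L.

1270 ng/L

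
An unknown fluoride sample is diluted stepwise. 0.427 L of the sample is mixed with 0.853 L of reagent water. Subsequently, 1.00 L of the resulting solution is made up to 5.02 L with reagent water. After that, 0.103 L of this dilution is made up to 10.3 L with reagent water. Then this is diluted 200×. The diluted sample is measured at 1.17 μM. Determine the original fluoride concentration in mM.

Overall dilution factor = 2.998 × 5.020 × 100 × 200 = 3.01 × 10⁵.
Original = 1.17 μM × 3.01 × 10⁵ = 3.52 × 10⁵ μM = 352 mM.

352 mM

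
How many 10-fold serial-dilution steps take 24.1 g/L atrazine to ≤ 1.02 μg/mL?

5

Need 10ⁿ ≥ 2.36 × 10⁴, so n ≥ log(2.36 × 10⁴)/log(10) = 4.37.
Minimum whole steps: n = 5.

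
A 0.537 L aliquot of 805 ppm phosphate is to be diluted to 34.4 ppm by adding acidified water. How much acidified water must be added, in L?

12.0 L

V₂ = C₁V₁/C₂ = 805 × 0.537 / 34.4 = 12.6 L.
Diluent to add = V₂ − V₁ = 12.6 − 0.537 = 12.0 L.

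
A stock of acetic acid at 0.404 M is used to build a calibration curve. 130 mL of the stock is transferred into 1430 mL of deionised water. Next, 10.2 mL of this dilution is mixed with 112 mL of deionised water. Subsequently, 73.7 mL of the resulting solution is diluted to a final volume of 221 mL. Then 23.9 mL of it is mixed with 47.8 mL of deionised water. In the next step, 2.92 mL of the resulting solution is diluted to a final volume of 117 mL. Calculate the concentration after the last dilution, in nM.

Overall dilution factor = 12 × 11.98 × 2.999 × 3 × 40.07 = 5.18 × 10⁴.
0.404 M / 5.18 × 10⁴ = 7.80 × 10⁻⁶ M = 7800 nM.

7800 nM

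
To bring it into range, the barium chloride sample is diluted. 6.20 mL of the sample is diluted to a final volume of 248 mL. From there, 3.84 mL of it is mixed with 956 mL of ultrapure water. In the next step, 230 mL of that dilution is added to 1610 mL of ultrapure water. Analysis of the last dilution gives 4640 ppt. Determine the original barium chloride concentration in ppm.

371 ppm

Overall dilution factor = 40 × 250.0 × 8 = 8.00 × 10⁴.
Original = 4640 ppt × 8.00 × 10⁴ = 3.71 × 10⁸ ppt = 371 ppm.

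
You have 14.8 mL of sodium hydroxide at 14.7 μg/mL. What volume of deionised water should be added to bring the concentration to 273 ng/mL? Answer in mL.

273 ng/mL = 0.273 μg/mL.
V₂ = C₁V₁/C₂ = 14.7 × 14.8 / 0.273 = 797 mL.
Diluent to add = V₂ − V₁ = 797 − 14.8 = 782 mL.

782 mL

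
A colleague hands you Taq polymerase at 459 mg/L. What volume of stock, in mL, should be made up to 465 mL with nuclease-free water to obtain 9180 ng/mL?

9180 ng/mL = 9.18 mg/L.
V₁ = C₂V₂/C₁ = 9.18 × 465 / 459 = 9.30 mL.

9.30 mL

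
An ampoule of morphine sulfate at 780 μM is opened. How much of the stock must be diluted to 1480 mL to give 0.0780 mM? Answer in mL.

148 mL

0.0780 mM = 78.0 μM.
V₁ = C₂V₂/C₁ = 78.0 × 1480 / 780 = 148 mL.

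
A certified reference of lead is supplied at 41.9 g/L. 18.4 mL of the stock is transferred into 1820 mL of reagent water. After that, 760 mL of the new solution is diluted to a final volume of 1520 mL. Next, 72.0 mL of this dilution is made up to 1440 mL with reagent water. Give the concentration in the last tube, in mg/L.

10.5 mg/L

Overall dilution factor = 99.91 × 2 × 20 = 3997.
41.9 g/L / 3997 = 0.0105 g/L = 10.5 mg/L.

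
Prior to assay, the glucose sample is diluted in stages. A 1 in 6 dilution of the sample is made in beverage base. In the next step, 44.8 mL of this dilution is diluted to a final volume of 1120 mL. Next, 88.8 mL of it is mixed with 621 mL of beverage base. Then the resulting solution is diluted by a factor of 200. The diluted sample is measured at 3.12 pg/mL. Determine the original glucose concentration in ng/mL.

Overall dilution factor = 6 × 25 × 7.993 × 200 = 2.40 × 10⁵.
Original = 3.12 pg/mL × 2.40 × 10⁵ = 7.48 × 10⁵ pg/mL = 748 ng/mL.

748 ng/mL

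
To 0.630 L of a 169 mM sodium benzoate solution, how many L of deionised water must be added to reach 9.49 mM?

V₂ = C₁V₁/C₂ = 169 × 0.630 / 9.49 = 11.2 L.
Diluent to add = V₂ − V₁ = 11.2 − 0.630 = 10.6 L.

10.6 L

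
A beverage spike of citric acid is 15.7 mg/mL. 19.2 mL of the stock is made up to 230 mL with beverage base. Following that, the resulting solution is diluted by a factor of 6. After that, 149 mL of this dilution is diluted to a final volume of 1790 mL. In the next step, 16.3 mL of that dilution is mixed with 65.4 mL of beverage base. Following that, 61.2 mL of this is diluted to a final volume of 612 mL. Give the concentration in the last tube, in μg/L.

363 μg/L

Overall dilution factor = 11.98 × 6 × 12.01 × 5.012 × 10 = 4.33 × 10⁴.
15.7 mg/mL / 4.33 × 10⁴ = 3.63 × 10⁻⁴ mg/mL = 363 μg/L.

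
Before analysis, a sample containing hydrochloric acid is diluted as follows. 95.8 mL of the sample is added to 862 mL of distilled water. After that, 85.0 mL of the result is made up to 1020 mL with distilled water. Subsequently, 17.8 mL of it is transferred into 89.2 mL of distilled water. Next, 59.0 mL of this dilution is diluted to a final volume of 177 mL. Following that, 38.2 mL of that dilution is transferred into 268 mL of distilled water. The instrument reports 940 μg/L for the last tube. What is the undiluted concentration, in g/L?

16.3 g/L

Overall dilution factor = 9.998 × 12 × 6.011 × 3 × 8.016 = 1.73 × 10⁴.
Original = 940 μg/L × 1.73 × 10⁴ = 1.63 × 10⁷ μg/L = 16.3 g/L.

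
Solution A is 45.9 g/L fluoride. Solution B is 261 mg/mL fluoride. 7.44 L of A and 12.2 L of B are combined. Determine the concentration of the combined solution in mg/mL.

180 mg/mL

C_B = 261 mg/mL = 261 g/L.
C_mix = (C_A·V_A + C_B·V_B)/(V_A + V_B) = (45.9×7.44 + 261×12.2) / 19.64 = 180 g/L = 180 mg/mL.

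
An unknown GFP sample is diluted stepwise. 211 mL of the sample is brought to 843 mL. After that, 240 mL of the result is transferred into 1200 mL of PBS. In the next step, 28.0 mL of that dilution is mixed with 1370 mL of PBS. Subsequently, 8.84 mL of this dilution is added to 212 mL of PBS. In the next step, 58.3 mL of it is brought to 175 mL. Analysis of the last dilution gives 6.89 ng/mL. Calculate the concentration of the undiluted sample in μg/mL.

618 μg/mL

Overall dilution factor = 3.995 × 6 × 49.93 × 24.98 × 3.002 = 8.98 × 10⁴.
Original = 6.89 ng/mL × 8.98 × 10⁴ = 6.18 × 10⁵ ng/mL = 618 μg/mL.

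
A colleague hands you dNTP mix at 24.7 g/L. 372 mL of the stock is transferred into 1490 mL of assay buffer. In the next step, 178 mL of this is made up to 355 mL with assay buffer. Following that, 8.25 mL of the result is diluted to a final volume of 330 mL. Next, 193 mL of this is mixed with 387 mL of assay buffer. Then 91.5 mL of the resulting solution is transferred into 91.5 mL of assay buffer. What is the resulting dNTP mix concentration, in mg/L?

10.3 mg/L

Overall dilution factor = 5.005 × 1.994 × 40 × 3.005 × 2 = 2400.
24.7 g/L / 2400 = 0.0103 g/L = 10.3 mg/L.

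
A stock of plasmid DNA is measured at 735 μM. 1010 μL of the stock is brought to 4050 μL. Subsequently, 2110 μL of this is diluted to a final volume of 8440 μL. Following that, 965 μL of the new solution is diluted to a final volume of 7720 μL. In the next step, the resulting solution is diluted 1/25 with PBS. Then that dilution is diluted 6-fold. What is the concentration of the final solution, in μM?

Overall dilution factor = 4.010 × 4 × 8 × 25 × 6 = 1.92 × 10⁴.
735 μM / 1.92 × 10⁴ = 0.0382 μM.

0.0382 μM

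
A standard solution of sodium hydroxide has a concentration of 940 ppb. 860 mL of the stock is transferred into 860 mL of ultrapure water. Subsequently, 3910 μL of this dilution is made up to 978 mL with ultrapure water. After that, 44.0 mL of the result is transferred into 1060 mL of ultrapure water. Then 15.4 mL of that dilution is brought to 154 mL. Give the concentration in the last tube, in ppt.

7.49 ppt

Overall dilution factor = 2 × 250.1 × 25.09 × 10 = 1.26 × 10⁵.
940 ppb / 1.26 × 10⁵ = 7.49 × 10⁻³ ppb = 7.49 ppt.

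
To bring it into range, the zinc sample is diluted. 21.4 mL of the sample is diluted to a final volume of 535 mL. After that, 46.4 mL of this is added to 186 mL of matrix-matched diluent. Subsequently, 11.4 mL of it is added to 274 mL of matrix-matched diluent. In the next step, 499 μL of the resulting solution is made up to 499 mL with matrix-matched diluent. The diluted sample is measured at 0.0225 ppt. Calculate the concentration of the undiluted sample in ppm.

Overall dilution factor = 25 × 5.009 × 25.04 × 1000 = 3.13 × 10⁶.
Original = 0.0225 ppt × 3.13 × 10⁶ = 7.05 × 10⁴ ppt = 0.0705 ppm.

0.0705 ppm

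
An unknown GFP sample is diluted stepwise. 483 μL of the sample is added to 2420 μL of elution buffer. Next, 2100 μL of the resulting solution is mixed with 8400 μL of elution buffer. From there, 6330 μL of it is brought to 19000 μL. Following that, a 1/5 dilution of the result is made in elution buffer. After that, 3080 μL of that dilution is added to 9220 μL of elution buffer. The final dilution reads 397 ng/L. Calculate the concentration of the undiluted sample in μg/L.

715 μg/L

Overall dilution factor = 6.010 × 5 × 3.002 × 5 × 3.994 = 1801.
Original = 397 ng/L × 1801 = 7.15 × 10⁵ ng/L = 715 μg/L.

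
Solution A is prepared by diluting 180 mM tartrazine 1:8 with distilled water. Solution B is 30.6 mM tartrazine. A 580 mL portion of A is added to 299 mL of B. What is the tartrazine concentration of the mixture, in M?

0.0253 M

C_A = 180 mM / 8 = 22.5 mM.
C_mix = (C_A·V_A + C_B·V_B)/(V_A + V_B) = (22.5×580 + 30.6×299) / 879.0 = 25.3 mM = 0.0253 M.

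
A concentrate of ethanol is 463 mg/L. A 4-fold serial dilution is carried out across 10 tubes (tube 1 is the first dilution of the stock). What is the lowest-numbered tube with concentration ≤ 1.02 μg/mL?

tube 5

Tube n has concentration 463 mg/L / 4ⁿ.
Need 4ⁿ ≥ 463 mg/L / 1.02 μg/mL = 454, so n ≥ 4.41.
First such tube: n = 5.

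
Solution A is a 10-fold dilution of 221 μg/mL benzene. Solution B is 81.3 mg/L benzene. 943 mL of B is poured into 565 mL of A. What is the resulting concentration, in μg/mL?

C_A = 221 μg/mL / 10 = 22.1 μg/mL.
C_B = 81.3 mg/L = 81.3 μg/mL.
C_mix = (C_A·V_A + C_B·V_B)/(V_A + V_B) = (22.1×565 + 81.3×943) / 1508 = 59.1 μg/mL.

59.1 μg/mL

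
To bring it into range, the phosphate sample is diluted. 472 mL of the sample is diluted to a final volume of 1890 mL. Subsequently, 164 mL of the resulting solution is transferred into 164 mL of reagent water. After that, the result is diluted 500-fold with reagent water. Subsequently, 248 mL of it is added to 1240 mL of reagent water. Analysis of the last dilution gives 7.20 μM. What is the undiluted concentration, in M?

0.173 M

Overall dilution factor = 4.004 × 2 × 500 × 6 = 2.40 × 10⁴.
Original = 7.20 μM × 2.40 × 10⁴ = 1.73 × 10⁵ μM = 0.173 M.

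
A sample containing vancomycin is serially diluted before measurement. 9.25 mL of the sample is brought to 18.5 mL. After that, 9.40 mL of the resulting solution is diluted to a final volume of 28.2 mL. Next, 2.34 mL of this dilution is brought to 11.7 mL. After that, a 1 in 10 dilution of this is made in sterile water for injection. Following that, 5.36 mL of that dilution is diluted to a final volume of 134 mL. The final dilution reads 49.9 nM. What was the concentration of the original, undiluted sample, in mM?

Overall dilution factor = 2 × 3 × 5 × 10 × 25 = 7500.
Original = 49.9 nM × 7500 = 3.74 × 10⁵ nM = 0.374 mM.

0.374 mM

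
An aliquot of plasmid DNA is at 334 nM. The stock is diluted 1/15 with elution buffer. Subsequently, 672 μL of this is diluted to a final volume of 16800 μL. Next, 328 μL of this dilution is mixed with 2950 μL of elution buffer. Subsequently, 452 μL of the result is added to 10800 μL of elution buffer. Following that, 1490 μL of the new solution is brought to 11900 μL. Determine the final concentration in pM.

Overall dilution factor = 15 × 25 × 9.994 × 24.89 × 7.987 = 7.45 × 10⁵.
334 nM / 7.45 × 10⁵ = 4.48 × 10⁻⁴ nM = 0.448 pM.

0.448 pM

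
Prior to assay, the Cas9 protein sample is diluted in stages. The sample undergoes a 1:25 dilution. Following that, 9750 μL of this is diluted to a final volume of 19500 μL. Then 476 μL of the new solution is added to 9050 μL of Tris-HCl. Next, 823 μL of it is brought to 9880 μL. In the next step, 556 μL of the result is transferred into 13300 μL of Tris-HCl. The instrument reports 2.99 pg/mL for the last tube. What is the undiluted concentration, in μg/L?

895 μg/L

Overall dilution factor = 25 × 2 × 20.01 × 12.00 × 24.92 = 2.99 × 10⁵.
Original = 2.99 pg/mL × 2.99 × 10⁵ = 8.95 × 10⁵ pg/mL = 895 μg/L.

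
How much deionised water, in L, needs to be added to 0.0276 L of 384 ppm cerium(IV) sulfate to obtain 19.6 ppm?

0.513 L

V₂ = C₁V₁/C₂ = 384 × 0.0276 / 19.6 = 0.541 L.
Diluent to add = V₂ − V₁ = 0.541 − 0.0276 = 0.513 L.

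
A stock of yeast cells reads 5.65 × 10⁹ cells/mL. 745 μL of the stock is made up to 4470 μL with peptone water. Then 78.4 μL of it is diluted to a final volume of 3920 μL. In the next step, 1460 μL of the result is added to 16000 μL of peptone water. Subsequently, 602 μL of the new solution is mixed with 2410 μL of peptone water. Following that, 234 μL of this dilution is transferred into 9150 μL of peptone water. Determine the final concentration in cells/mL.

Overall dilution factor = 6 × 50 × 11.96 × 5.003 × 40.10 = 7.20 × 10⁵.
5.65 × 10⁹ cells/mL / 7.20 × 10⁵ = 7850 cells/mL.

7850 cells/mL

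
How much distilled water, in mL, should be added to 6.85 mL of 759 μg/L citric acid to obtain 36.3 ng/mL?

36.3 ng/mL = 36.3 μg/L.
V₂ = C₁V₁/C₂ = 759 × 6.85 / 36.3 = 143 mL.
Diluent to add = V₂ − V₁ = 143 − 6.85 = 136 mL.

136 mL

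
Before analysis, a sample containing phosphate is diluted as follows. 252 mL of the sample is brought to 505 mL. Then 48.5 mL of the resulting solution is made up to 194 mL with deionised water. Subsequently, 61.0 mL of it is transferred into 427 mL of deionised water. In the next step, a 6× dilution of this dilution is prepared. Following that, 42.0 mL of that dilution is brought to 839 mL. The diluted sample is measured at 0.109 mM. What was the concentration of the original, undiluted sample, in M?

0.838 M

Overall dilution factor = 2.004 × 4 × 8 × 6 × 19.98 = 7686.
Original = 0.109 mM × 7686 = 838 mM = 0.838 M.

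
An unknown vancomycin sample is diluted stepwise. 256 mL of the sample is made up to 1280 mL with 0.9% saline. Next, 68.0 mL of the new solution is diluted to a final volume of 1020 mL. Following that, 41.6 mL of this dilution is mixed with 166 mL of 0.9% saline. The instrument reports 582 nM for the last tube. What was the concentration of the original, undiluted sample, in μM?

218 μM

Overall dilution factor = 5 × 15 × 4.990 = 374.
Original = 582 nM × 374 = 2.18 × 10⁵ nM = 218 μM.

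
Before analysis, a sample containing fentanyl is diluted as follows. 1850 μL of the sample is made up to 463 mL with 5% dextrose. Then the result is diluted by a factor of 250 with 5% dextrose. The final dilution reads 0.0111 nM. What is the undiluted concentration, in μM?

Overall dilution factor = 250.3 × 250 = 6.26 × 10⁴.
Original = 0.0111 nM × 6.26 × 10⁴ = 695 nM = 0.695 μM.

0.695 μM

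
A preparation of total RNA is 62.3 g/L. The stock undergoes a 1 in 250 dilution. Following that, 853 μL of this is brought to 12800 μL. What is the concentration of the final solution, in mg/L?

Overall dilution factor = 250 × 15.01 = 3751.
62.3 g/L / 3751 = 0.0166 g/L = 16.6 mg/L.

16.6 mg/L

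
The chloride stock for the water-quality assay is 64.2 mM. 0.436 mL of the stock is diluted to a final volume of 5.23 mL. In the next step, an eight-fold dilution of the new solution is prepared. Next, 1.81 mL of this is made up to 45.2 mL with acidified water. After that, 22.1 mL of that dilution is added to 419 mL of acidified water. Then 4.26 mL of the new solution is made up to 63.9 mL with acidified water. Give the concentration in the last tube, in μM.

Overall dilution factor = 12.00 × 8 × 24.97 × 19.96 × 15 = 7.17 × 10⁵.
64.2 mM / 7.17 × 10⁵ = 8.95 × 10⁻⁵ mM = 0.0895 μM.

0.0895 μM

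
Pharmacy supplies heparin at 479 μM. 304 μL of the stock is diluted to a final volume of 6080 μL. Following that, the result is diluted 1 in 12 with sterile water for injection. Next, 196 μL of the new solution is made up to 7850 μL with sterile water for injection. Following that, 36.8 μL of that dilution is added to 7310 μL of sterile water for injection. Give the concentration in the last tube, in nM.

Overall dilution factor = 20 × 12 × 40.05 × 199.6 = 1.92 × 10⁶.
479 μM / 1.92 × 10⁶ = 2.50 × 10⁻⁴ μM = 0.250 nM.

0.250 nM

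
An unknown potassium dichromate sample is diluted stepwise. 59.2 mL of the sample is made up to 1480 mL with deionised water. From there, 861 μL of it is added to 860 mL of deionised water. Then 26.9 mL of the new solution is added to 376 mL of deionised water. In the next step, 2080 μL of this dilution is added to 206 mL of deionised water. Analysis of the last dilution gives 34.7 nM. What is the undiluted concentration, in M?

Overall dilution factor = 25 × 999.8 × 14.98 × 100.0 = 3.75 × 10⁷.
Original = 34.7 nM × 3.75 × 10⁷ = 1.30 × 10⁹ nM = 1.30 M.

1.30 M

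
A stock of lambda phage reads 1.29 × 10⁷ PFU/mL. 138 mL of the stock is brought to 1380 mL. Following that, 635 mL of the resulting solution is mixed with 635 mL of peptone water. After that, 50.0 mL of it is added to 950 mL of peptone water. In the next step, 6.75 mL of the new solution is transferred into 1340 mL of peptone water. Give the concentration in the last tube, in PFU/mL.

162 PFU/mL

Overall dilution factor = 10 × 2 × 20 × 199.5 = 7.98 × 10⁴.
1.29 × 10⁷ PFU/mL / 7.98 × 10⁴ = 162 PFU/mL.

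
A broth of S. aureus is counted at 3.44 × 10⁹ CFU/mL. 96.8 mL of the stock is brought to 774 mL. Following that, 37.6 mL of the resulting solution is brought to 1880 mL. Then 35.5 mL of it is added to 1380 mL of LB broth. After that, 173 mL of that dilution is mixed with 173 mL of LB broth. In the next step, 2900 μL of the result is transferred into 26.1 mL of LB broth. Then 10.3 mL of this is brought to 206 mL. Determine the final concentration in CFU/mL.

Overall dilution factor = 7.996 × 50 × 39.87 × 2 × 10 × 20 = 6.38 × 10⁶.
3.44 × 10⁹ CFU/mL / 6.38 × 10⁶ = 539 CFU/mL.

539 CFU/mL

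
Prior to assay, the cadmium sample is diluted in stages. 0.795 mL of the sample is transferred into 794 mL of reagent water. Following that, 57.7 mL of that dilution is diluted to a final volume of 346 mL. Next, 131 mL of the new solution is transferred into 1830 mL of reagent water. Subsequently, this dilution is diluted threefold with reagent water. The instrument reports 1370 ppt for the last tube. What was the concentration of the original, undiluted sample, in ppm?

Overall dilution factor = 999.7 × 5.997 × 14.97 × 3 = 2.69 × 10⁵.
Original = 1370 ppt × 2.69 × 10⁵ = 3.69 × 10⁸ ppt = 369 ppm.

369 ppm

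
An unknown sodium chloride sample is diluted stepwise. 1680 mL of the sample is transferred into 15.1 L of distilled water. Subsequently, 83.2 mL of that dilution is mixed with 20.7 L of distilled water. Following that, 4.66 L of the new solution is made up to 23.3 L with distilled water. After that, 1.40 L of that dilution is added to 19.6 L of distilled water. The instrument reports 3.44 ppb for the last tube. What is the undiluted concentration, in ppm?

644 ppm

Overall dilution factor = 9.988 × 249.8 × 5 × 15 = 1.87 × 10⁵.
Original = 3.44 ppb × 1.87 × 10⁵ = 6.44 × 10⁵ ppb = 644 ppm.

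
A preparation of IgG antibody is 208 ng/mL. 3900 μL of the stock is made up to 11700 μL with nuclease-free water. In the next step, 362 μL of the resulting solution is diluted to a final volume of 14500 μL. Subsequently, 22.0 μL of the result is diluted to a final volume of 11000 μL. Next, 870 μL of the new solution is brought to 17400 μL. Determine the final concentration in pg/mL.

Overall dilution factor = 3 × 40.06 × 500 × 20 = 1.20 × 10⁶.
208 ng/mL / 1.20 × 10⁶ = 1.73 × 10⁻⁴ ng/mL = 0.173 pg/mL.

0.173 pg/mL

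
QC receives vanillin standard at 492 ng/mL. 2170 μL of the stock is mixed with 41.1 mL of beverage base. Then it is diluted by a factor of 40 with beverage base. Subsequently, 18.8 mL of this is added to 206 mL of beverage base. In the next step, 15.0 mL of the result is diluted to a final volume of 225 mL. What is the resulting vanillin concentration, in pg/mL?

Overall dilution factor = 19.94 × 40 × 11.96 × 15 = 1.43 × 10⁵.
492 ng/mL / 1.43 × 10⁵ = 3.44 × 10⁻³ ng/mL = 3.44 pg/mL.

3.44 pg/mL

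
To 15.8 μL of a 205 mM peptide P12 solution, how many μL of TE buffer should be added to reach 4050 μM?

784 μL

4050 μM = 4.05 mM.
V₂ = C₁V₁/C₂ = 205 × 15.8 / 4.05 = 800 μL.
Diluent to add = V₂ − V₁ = 800 − 15.8 = 784 μL.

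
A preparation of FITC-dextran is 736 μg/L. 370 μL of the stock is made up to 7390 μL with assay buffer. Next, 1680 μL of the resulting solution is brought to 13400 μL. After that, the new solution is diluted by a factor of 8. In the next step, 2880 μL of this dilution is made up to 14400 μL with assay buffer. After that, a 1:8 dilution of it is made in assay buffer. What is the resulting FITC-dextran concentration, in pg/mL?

14.4 pg/mL

Overall dilution factor = 19.97 × 7.976 × 8 × 5 × 8 = 5.10 × 10⁴.
736 μg/L / 5.10 × 10⁴ = 0.0144 μg/L = 14.4 pg/mL.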